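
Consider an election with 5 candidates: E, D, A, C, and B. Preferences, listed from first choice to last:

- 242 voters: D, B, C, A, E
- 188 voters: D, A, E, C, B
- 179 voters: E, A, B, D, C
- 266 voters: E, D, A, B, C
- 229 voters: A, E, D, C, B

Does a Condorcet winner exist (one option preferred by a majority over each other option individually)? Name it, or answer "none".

none

Checking pairwise contests:
A beats E 659–445.
E beats D 674–430.
D beats A 696–408.
E beats C 862–242.
E beats B 862–242.
Every option loses at least one head-to-head, so there is no Condorcet winner.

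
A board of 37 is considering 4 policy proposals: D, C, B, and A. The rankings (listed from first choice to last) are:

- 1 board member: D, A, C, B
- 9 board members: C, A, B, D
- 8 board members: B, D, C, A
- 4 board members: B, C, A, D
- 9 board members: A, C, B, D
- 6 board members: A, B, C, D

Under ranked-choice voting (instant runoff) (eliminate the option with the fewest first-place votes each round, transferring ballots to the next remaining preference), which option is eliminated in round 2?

Round 1: D 1, C 9, B 12, A 15. Eliminate D.
Round 2: C 9, B 12, A 16. Eliminate C.

C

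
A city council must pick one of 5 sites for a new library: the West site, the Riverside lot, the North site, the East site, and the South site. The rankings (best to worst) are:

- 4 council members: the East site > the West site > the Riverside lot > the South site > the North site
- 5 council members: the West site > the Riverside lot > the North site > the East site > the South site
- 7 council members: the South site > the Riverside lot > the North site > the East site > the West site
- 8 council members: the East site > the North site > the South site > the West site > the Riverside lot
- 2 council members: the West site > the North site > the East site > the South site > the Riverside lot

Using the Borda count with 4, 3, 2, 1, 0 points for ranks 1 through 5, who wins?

the East site

the West site: 4·3 + 5·4 + 7·0 + 8·1 + 2·4 = 48
the Riverside lot: 4·2 + 5·3 + 7·3 + 8·0 + 2·0 = 44
the North site: 4·0 + 5·2 + 7·2 + 8·3 + 2·3 = 54
the East site: 4·4 + 5·1 + 7·1 + 8·4 + 2·2 = 64
the South site: 4·1 + 5·0 + 7·4 + 8·2 + 2·1 = 50
the East site has the highest Borda score (64).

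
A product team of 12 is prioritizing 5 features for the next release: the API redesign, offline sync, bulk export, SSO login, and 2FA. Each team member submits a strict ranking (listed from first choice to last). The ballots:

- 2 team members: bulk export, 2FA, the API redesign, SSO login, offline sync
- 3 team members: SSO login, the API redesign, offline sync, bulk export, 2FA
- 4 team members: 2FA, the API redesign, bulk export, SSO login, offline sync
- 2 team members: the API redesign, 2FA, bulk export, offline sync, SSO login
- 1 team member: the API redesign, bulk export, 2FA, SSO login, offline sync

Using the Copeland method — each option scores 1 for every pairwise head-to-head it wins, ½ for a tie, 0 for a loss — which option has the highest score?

the API redesign: beats offline sync, bulk export, and SSO login; ties 2FA → score 3.5.
offline sync: loses to the API redesign, bulk export, SSO login, and 2FA → score 0.
bulk export: beats offline sync and SSO login; ties 2FA; loses to the API redesign → score 2.5.
SSO login: beats offline sync; loses to the API redesign, bulk export, and 2FA → score 1.
2FA: beats offline sync and SSO login; ties the API redesign and bulk export → score 3.
the API redesign has the best pairwise record.

the API redesign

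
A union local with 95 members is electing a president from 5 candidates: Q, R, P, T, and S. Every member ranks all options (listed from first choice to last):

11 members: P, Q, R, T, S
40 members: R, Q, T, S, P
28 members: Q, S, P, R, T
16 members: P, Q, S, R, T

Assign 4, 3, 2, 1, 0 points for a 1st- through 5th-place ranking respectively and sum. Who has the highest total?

Q

Q: 11·3 + 40·3 + 28·4 + 16·3 = 313
R: 11·2 + 40·4 + 28·1 + 16·1 = 226
P: 11·4 + 40·0 + 28·2 + 16·4 = 164
T: 11·1 + 40·2 + 28·0 + 16·0 = 91
S: 11·0 + 40·1 + 28·3 + 16·2 = 156
Q has the highest Borda score (313).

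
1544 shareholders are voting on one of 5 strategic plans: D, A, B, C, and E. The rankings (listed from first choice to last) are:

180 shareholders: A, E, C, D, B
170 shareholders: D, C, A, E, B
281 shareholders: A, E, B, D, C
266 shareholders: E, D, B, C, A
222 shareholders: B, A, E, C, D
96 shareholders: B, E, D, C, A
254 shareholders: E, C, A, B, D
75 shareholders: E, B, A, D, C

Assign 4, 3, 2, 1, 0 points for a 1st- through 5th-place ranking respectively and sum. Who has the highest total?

D: 180·1 + 170·4 + 281·1 + 266·3 + 222·0 + 96·2 + 254·0 + 75·1 = 2206
A: 180·4 + 170·2 + 281·4 + 266·0 + 222·3 + 96·0 + 254·2 + 75·2 = 3508
B: 180·0 + 170·0 + 281·2 + 266·2 + 222·4 + 96·4 + 254·1 + 75·3 = 2845
C: 180·2 + 170·3 + 281·0 + 266·1 + 222·1 + 96·1 + 254·3 + 75·0 = 2216
E: 180·3 + 170·1 + 281·3 + 266·4 + 222·2 + 96·3 + 254·4 + 75·4 = 4665
E has the highest Borda score (4665).

E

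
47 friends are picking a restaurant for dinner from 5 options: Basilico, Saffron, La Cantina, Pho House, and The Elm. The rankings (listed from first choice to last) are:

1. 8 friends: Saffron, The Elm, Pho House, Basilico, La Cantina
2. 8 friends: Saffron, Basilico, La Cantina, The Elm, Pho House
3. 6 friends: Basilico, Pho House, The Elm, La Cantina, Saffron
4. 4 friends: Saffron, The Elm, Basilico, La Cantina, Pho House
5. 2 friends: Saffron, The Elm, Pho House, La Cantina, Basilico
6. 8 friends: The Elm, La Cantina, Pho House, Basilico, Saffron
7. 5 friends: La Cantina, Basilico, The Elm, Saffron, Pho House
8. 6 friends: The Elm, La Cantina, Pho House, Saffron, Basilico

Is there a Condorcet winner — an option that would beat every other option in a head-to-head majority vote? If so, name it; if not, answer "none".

The Elm

The Elm vs Basilico: 28–19 for The Elm.
The Elm vs Saffron: 25–22 for The Elm.
The Elm vs La Cantina: 34–13 for The Elm.
The Elm vs Pho House: 41–6 for The Elm.
The Elm beats every other option head-to-head.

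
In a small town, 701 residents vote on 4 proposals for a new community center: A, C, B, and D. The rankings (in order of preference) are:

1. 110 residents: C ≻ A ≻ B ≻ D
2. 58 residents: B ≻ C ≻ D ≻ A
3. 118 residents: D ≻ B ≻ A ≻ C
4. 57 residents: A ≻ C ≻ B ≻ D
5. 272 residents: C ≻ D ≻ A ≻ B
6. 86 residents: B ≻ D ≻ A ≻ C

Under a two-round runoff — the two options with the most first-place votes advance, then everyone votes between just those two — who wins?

Round 1 first-place votes: A 57, C 382, B 144, D 118.
C and B advance.
Runoff: C is preferred to B by 439 voters; B by 262.
C wins the runoff.

C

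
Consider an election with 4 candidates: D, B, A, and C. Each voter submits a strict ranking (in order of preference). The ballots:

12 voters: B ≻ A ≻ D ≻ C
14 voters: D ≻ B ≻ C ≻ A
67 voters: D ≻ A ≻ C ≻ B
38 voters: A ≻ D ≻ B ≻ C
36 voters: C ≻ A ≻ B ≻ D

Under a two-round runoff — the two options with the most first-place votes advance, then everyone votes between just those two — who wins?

Round 1 first-place votes: D 81, B 12, A 38, C 36.
D and A advance.
Runoff: D is preferred to A by 81 voters; A by 86.
A wins the runoff.

A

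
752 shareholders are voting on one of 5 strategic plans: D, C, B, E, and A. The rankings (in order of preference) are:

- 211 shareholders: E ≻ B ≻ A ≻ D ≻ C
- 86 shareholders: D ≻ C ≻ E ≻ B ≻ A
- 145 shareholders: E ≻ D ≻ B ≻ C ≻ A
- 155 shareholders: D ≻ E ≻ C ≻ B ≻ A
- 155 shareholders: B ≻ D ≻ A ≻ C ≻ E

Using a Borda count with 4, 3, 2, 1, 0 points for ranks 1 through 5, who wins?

D

D: 211·1 + 86·4 + 145·3 + 155·4 + 155·3 = 2075
C: 211·0 + 86·3 + 145·1 + 155·2 + 155·1 = 868
B: 211·3 + 86·1 + 145·2 + 155·1 + 155·4 = 1784
E: 211·4 + 86·2 + 145·4 + 155·3 + 155·0 = 2061
A: 211·2 + 86·0 + 145·0 + 155·0 + 155·2 = 732
D has the highest Borda score (2075).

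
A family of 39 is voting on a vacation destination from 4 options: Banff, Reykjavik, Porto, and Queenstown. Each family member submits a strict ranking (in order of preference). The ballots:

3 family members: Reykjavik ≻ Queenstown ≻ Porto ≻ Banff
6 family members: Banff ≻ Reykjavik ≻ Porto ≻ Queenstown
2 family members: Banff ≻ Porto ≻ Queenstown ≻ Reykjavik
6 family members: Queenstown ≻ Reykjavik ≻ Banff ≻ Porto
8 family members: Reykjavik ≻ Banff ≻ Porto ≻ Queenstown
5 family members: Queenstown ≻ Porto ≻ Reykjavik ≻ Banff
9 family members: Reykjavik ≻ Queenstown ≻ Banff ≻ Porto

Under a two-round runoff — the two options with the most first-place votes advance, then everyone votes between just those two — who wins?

Round 1 first-place votes: Banff 8, Reykjavik 20, Porto 0, Queenstown 11.
Reykjavik and Queenstown advance.
Runoff: Reykjavik is preferred to Queenstown by 26 voters; Queenstown by 13.
Reykjavik wins the runoff.

Reykjavik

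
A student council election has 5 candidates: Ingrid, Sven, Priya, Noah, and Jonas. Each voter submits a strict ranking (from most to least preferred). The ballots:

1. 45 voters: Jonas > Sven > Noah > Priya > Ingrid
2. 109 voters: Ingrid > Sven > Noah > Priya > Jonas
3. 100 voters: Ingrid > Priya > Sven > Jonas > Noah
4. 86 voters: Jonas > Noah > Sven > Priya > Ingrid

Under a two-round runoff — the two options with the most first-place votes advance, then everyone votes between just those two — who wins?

Ingrid

Round 1 first-place votes: Ingrid 209, Sven 0, Priya 0, Noah 0, Jonas 131.
Ingrid and Jonas advance.
Runoff: Ingrid is preferred to Jonas by 209 voters; Jonas by 131.
Ingrid wins the runoff.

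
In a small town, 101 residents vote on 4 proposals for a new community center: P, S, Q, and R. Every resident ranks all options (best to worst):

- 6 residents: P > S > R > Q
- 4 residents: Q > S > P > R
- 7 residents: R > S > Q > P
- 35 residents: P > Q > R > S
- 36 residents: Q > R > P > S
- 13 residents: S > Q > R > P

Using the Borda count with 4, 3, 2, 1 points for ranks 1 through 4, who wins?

Q

P: 6·4 + 4·2 + 7·1 + 35·4 + 36·2 + 13·1 = 264
S: 6·3 + 4·3 + 7·3 + 35·1 + 36·1 + 13·4 = 174
Q: 6·1 + 4·4 + 7·2 + 35·3 + 36·4 + 13·3 = 324
R: 6·2 + 4·1 + 7·4 + 35·2 + 36·3 + 13·2 = 248
Q has the highest Borda score (324).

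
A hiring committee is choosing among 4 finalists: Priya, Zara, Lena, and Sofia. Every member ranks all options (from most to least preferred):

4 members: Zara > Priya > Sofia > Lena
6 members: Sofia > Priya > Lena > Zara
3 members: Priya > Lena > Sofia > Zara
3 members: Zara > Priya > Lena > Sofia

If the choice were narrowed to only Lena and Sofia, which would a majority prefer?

Voters preferring Lena to Sofia: 6; preferring Sofia to Lena: 10.
Sofia wins the head-to-head.

Sofia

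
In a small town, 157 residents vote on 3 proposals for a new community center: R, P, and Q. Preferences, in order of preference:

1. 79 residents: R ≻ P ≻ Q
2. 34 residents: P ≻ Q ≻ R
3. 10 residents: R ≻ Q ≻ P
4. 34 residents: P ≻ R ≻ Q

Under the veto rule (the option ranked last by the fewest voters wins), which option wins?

P

Last-place votes: R 34, P 10, Q 113.
P is ranked last by the fewest voters, so P wins.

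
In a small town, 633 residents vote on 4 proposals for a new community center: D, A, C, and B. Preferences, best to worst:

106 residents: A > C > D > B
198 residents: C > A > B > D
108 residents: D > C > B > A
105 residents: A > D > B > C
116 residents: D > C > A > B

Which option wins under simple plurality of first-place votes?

D

First-place votes: D 224, A 211, C 198, B 0.
D has the most first-place votes.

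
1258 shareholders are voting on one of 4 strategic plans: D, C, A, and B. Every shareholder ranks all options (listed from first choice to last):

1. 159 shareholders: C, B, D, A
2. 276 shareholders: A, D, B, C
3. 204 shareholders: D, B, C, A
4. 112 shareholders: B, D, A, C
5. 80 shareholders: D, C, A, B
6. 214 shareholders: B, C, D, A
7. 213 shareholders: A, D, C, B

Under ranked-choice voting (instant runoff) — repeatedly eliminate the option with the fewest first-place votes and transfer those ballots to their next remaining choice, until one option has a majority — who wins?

Round 1: D 284, C 159, A 489, B 326. Eliminate C.
Round 2: D 284, A 489, B 485. Eliminate D.
Round 3: A 569, B 689. B has a majority.

B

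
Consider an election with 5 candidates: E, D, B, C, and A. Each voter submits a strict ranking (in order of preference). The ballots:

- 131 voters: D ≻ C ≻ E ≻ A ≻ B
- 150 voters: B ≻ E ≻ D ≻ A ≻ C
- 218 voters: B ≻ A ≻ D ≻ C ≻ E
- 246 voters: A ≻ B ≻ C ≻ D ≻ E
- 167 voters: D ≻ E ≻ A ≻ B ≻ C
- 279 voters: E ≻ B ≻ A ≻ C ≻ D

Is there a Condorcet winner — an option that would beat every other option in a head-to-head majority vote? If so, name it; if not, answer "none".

B

B vs E: 614–577 for B.
B vs D: 893–298 for B.
B vs C: 1060–131 for B.
B vs A: 647–544 for B.
B beats every other option head-to-head.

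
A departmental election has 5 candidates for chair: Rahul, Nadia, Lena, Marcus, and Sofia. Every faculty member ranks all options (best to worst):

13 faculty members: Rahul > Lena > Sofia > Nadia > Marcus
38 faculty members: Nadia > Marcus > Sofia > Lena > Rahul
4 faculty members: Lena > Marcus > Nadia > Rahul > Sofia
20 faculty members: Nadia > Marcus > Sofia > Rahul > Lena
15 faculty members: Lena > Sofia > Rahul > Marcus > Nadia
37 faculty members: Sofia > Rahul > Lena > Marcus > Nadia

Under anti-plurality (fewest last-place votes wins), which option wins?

Last-place votes: Rahul 38, Nadia 52, Lena 20, Marcus 13, Sofia 4.
Sofia is ranked last by the fewest voters, so Sofia wins.

Sofia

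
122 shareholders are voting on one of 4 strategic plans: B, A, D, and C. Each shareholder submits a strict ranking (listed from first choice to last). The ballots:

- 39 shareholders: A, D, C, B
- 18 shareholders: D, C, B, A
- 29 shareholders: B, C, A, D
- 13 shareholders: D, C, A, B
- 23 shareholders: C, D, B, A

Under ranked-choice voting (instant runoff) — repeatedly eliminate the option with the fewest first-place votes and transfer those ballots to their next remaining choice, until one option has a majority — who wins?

A

Round 1: B 29, A 39, D 31, C 23. Eliminate C.
Round 2: B 29, A 39, D 54. Eliminate B.
Round 3: A 68, D 54. A has a majority.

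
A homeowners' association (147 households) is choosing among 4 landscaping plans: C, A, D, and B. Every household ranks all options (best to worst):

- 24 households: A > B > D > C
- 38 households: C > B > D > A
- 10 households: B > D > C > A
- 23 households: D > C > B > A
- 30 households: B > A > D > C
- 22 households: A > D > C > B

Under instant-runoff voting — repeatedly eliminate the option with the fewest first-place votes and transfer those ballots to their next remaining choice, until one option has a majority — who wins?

A

Round 1: C 38, A 46, D 23, B 40. Eliminate D.
Round 2: C 61, A 46, B 40. Eliminate B.
Round 3: C 71, A 76. A has a majority.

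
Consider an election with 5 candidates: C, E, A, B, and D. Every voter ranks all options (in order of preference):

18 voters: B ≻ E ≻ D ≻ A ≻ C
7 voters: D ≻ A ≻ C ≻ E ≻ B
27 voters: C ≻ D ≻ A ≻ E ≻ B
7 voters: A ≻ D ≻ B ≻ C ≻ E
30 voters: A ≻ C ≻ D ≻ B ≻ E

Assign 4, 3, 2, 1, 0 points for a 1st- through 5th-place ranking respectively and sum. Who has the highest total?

C: 18·0 + 7·2 + 27·4 + 7·1 + 30·3 = 219
E: 18·3 + 7·1 + 27·1 + 7·0 + 30·0 = 88
A: 18·1 + 7·3 + 27·2 + 7·4 + 30·4 = 241
B: 18·4 + 7·0 + 27·0 + 7·2 + 30·1 = 116
D: 18·2 + 7·4 + 27·3 + 7·3 + 30·2 = 226
A has the highest Borda score (241).

A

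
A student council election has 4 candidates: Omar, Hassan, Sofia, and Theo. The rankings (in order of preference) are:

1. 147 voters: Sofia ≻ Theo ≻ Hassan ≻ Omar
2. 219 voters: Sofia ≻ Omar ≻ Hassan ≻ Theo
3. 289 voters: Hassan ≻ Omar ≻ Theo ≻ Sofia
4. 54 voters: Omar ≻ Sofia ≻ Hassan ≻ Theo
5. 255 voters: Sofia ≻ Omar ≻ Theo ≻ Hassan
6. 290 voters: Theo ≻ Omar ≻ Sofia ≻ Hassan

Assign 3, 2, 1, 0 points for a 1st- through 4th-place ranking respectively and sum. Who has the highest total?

Omar

Omar: 147·0 + 219·2 + 289·2 + 54·3 + 255·2 + 290·2 = 2268
Hassan: 147·1 + 219·1 + 289·3 + 54·1 + 255·0 + 290·0 = 1287
Sofia: 147·3 + 219·3 + 289·0 + 54·2 + 255·3 + 290·1 = 2261
Theo: 147·2 + 219·0 + 289·1 + 54·0 + 255·1 + 290·3 = 1708
Omar has the highest Borda score (2268).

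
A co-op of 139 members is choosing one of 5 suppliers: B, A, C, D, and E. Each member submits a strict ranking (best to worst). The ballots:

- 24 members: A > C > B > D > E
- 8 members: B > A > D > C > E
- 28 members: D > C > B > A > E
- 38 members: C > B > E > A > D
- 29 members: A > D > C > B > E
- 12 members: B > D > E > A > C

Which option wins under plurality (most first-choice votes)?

First-place votes: B 20, A 53, C 38, D 28, E 0.
A has the most first-place votes.

A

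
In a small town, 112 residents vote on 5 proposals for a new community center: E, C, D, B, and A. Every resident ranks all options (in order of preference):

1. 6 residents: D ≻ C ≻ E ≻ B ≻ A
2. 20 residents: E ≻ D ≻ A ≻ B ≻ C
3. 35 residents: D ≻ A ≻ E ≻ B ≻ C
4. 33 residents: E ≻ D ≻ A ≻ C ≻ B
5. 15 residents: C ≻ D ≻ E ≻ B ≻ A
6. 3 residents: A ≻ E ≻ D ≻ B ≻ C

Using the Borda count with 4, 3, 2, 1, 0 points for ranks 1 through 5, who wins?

E: 6·2 + 20·4 + 35·2 + 33·4 + 15·2 + 3·3 = 333
C: 6·3 + 20·0 + 35·0 + 33·1 + 15·4 + 3·0 = 111
D: 6·4 + 20·3 + 35·4 + 33·3 + 15·3 + 3·2 = 374
B: 6·1 + 20·1 + 35·1 + 33·0 + 15·1 + 3·1 = 79
A: 6·0 + 20·2 + 35·3 + 33·2 + 15·0 + 3·4 = 223
D has the highest Borda score (374).

D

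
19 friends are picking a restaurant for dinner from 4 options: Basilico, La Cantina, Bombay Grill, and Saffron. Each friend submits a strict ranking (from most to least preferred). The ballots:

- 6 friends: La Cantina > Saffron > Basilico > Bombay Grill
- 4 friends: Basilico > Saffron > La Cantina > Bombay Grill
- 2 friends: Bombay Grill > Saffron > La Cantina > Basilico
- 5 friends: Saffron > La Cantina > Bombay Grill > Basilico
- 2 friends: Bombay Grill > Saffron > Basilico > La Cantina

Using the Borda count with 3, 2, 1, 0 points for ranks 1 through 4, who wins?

Saffron

Basilico: 6·1 + 4·3 + 2·0 + 5·0 + 2·1 = 20
La Cantina: 6·3 + 4·1 + 2·1 + 5·2 + 2·0 = 34
Bombay Grill: 6·0 + 4·0 + 2·3 + 5·1 + 2·3 = 17
Saffron: 6·2 + 4·2 + 2·2 + 5·3 + 2·2 = 43
Saffron has the highest Borda score (43).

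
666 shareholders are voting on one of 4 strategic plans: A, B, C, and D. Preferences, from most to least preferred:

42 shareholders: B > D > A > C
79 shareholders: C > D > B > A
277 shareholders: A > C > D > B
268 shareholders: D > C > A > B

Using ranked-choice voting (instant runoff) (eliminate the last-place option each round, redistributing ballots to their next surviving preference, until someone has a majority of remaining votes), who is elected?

D

Round 1: A 277, B 42, C 79, D 268. Eliminate B.
Round 2: A 277, C 79, D 310. Eliminate C.
Round 3: A 277, D 389. D has a majority.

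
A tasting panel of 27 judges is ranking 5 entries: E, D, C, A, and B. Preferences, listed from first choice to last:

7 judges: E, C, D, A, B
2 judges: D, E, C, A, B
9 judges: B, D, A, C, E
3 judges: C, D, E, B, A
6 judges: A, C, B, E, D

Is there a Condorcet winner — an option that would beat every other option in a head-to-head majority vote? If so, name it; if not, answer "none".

none

Checking pairwise contests:
D beats E 14–13.
C beats D 16–11.
A beats C 15–12.
D beats A 21–6.
C beats B 18–9.
Every option loses at least one head-to-head, so there is no Condorcet winner.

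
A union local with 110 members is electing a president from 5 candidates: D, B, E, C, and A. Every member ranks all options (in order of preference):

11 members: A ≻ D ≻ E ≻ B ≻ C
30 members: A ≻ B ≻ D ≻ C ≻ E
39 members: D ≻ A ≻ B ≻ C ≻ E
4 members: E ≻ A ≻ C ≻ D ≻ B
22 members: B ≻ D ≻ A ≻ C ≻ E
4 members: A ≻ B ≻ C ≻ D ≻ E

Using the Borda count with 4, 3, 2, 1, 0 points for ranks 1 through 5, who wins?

A

D: 11·3 + 30·2 + 39·4 + 4·1 + 22·3 + 4·1 = 323
B: 11·1 + 30·3 + 39·2 + 4·0 + 22·4 + 4·3 = 279
E: 11·2 + 30·0 + 39·0 + 4·4 + 22·0 + 4·0 = 38
C: 11·0 + 30·1 + 39·1 + 4·2 + 22·1 + 4·2 = 107
A: 11·4 + 30·4 + 39·3 + 4·3 + 22·2 + 4·4 = 353
A has the highest Borda score (353).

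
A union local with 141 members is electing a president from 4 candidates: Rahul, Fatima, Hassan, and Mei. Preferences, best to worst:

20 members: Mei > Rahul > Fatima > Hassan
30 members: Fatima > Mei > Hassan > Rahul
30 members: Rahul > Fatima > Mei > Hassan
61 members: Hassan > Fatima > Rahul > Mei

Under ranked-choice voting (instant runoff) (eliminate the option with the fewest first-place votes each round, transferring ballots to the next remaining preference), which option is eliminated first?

Round 1: Rahul 30, Fatima 30, Hassan 61, Mei 20. Eliminate Mei.

Mei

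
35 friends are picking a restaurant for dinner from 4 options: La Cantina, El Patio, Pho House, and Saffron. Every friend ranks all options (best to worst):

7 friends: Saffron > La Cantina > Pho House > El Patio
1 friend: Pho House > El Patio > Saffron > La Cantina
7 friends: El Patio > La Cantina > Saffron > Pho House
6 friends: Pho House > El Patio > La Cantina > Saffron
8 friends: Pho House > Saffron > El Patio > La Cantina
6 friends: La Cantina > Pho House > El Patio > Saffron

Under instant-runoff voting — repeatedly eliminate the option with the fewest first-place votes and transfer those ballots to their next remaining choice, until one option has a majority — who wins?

Pho House

Round 1: La Cantina 6, El Patio 7, Pho House 15, Saffron 7. Eliminate La Cantina.
Round 2: El Patio 7, Pho House 21, Saffron 7. Pho House has a majority.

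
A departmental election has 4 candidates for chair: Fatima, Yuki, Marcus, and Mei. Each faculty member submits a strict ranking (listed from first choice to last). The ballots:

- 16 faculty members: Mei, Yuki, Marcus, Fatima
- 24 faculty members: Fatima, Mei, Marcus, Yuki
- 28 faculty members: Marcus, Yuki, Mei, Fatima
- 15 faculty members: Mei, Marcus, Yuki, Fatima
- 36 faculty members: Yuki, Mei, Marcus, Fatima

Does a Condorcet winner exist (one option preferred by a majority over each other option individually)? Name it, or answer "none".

Checking pairwise contests:
Yuki beats Fatima 95–24.
Marcus beats Yuki 67–52.
Mei beats Marcus 91–28.
Yuki beats Mei 64–55.
Every option loses at least one head-to-head, so there is no Condorcet winner.

none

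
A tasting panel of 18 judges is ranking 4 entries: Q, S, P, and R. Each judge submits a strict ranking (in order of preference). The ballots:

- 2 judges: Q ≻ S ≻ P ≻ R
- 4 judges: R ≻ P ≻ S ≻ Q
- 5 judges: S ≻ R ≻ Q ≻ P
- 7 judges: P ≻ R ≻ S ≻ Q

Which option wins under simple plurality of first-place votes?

First-place votes: Q 2, S 5, P 7, R 4.
P has the most first-place votes.

P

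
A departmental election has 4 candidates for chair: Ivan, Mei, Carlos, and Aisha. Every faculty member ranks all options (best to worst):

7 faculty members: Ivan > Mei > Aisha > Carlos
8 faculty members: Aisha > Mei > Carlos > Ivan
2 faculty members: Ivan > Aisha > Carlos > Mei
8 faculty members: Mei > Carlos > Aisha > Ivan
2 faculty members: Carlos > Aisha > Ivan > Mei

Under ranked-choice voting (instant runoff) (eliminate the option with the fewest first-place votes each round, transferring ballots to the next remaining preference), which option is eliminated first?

Carlos

Round 1: Ivan 9, Mei 8, Carlos 2, Aisha 8. Eliminate Carlos.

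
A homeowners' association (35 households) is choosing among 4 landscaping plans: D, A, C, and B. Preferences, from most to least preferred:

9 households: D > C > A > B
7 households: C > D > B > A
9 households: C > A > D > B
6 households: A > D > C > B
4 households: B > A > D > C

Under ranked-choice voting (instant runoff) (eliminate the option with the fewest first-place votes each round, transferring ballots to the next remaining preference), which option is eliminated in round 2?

Round 1: D 9, A 6, C 16, B 4. Eliminate B.
Round 2: D 9, A 10, C 16. Eliminate D.

D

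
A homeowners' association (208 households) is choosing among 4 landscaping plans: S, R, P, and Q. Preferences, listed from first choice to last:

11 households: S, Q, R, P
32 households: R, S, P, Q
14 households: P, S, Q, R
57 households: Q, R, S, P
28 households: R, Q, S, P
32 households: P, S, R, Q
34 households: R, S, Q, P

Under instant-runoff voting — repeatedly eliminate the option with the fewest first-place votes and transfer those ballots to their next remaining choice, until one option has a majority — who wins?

Round 1: S 11, R 94, P 46, Q 57. Eliminate S.
Round 2: R 94, P 46, Q 68. Eliminate P.
Round 3: R 126, Q 82. R has a majority.

R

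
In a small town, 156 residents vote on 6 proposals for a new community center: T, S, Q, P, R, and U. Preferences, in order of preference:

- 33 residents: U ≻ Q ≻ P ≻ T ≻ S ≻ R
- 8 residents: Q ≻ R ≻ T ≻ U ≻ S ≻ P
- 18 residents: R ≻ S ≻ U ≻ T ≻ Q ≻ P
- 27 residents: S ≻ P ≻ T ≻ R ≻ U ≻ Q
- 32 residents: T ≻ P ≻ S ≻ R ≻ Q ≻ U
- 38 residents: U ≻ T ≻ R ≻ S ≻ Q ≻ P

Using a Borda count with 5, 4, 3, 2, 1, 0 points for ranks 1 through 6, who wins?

T

T: 33·2 + 8·3 + 18·2 + 27·3 + 32·5 + 38·4 = 519
S: 33·1 + 8·1 + 18·4 + 27·5 + 32·3 + 38·2 = 420
Q: 33·4 + 8·5 + 18·1 + 27·0 + 32·1 + 38·1 = 260
P: 33·3 + 8·0 + 18·0 + 27·4 + 32·4 + 38·0 = 335
R: 33·0 + 8·4 + 18·5 + 27·2 + 32·2 + 38·3 = 354
U: 33·5 + 8·2 + 18·3 + 27·1 + 32·0 + 38·5 = 452
T has the highest Borda score (519).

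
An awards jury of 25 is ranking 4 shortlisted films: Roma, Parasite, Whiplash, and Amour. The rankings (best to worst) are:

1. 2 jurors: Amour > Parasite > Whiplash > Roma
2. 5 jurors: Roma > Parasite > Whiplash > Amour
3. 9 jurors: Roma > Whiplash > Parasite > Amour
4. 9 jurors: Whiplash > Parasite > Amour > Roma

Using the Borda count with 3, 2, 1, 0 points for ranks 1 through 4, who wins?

Roma: 2·0 + 5·3 + 9·3 + 9·0 = 42
Parasite: 2·2 + 5·2 + 9·1 + 9·2 = 41
Whiplash: 2·1 + 5·1 + 9·2 + 9·3 = 52
Amour: 2·3 + 5·0 + 9·0 + 9·1 = 15
Whiplash has the highest Borda score (52).

Whiplash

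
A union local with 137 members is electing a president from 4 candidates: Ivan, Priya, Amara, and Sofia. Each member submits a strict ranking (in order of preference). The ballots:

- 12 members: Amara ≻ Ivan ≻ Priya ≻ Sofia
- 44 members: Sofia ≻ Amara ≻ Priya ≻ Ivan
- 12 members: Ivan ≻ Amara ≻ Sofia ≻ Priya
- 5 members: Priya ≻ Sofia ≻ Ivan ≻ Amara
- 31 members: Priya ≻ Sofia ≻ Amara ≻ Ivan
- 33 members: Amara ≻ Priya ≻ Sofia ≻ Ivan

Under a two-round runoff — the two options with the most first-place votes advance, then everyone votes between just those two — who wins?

Round 1 first-place votes: Ivan 12, Priya 36, Amara 45, Sofia 44.
Amara and Sofia advance.
Runoff: Amara is preferred to Sofia by 57 voters; Sofia by 80.
Sofia wins the runoff.

Sofia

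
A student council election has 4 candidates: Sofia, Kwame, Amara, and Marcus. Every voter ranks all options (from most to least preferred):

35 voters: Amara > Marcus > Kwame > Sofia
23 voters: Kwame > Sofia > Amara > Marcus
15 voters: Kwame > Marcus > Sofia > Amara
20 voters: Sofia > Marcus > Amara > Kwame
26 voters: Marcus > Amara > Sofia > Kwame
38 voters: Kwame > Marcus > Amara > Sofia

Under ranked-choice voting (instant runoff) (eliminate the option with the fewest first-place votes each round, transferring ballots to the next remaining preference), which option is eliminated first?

Round 1: Sofia 20, Kwame 76, Amara 35, Marcus 26. Eliminate Sofia.

Sofia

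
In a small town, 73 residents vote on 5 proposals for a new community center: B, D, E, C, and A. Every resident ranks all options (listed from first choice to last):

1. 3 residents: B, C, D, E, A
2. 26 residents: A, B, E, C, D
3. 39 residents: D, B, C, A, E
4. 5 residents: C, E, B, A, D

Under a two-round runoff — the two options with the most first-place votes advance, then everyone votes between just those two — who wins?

Round 1 first-place votes: B 3, D 39, E 0, C 5, A 26.
D and A advance.
Runoff: D is preferred to A by 42 voters; A by 31.
D wins the runoff.

D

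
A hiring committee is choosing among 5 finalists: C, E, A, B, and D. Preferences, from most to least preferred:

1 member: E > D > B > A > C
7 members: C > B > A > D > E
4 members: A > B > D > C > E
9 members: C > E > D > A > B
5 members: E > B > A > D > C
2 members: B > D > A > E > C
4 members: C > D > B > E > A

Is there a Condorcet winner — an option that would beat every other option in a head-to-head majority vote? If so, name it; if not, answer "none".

C

C vs E: 24–8 for C.
C vs A: 20–12 for C.
C vs B: 20–12 for C.
C vs D: 20–12 for C.
C beats every other option head-to-head.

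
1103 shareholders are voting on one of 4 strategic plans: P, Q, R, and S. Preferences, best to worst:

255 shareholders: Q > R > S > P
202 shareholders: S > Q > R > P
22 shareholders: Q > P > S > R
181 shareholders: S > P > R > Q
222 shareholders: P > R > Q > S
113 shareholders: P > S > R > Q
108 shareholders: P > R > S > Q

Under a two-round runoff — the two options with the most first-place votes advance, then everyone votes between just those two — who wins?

Round 1 first-place votes: P 443, Q 277, R 0, S 383.
P and S advance.
Runoff: P is preferred to S by 465 voters; S by 638.
S wins the runoff.

S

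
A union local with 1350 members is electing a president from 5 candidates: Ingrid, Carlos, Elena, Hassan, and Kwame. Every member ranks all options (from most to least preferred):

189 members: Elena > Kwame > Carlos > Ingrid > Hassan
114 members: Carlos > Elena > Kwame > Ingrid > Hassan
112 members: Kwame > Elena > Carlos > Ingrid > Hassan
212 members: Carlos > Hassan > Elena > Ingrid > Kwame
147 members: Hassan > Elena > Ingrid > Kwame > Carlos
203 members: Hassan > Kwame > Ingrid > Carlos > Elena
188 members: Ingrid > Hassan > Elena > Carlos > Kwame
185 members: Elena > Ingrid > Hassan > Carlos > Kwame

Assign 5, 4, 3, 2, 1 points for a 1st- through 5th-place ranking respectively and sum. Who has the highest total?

Elena

Ingrid: 189·2 + 114·2 + 112·2 + 212·2 + 147·3 + 203·3 + 188·5 + 185·4 = 3984
Carlos: 189·3 + 114·5 + 112·3 + 212·5 + 147·1 + 203·2 + 188·2 + 185·2 = 3832
Elena: 189·5 + 114·4 + 112·4 + 212·3 + 147·4 + 203·1 + 188·3 + 185·5 = 4765
Hassan: 189·1 + 114·1 + 112·1 + 212·4 + 147·5 + 203·5 + 188·4 + 185·3 = 4320
Kwame: 189·4 + 114·3 + 112·5 + 212·1 + 147·2 + 203·4 + 188·1 + 185·1 = 3349
Elena has the highest Borda score (4765).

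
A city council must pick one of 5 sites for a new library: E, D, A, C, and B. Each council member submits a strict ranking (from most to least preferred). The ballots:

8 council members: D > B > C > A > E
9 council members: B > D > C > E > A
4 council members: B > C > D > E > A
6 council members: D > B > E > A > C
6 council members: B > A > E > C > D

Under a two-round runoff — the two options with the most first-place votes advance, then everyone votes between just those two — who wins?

B

Round 1 first-place votes: E 0, D 14, A 0, C 0, B 19.
B and D advance.
Runoff: B is preferred to D by 19 voters; D by 14.
B wins the runoff.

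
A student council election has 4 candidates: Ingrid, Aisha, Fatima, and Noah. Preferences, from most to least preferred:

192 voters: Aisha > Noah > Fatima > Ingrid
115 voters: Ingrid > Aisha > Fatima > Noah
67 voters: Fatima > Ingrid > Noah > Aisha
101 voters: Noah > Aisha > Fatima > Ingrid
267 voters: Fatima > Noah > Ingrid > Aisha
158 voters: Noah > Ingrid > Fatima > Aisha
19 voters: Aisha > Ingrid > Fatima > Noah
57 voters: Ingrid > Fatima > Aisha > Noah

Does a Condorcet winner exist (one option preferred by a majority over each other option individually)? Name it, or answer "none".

Fatima vs Ingrid: 627–349 for Fatima.
Fatima vs Aisha: 549–427 for Fatima.
Fatima vs Noah: 525–451 for Fatima.
Fatima beats every other option head-to-head.

Fatima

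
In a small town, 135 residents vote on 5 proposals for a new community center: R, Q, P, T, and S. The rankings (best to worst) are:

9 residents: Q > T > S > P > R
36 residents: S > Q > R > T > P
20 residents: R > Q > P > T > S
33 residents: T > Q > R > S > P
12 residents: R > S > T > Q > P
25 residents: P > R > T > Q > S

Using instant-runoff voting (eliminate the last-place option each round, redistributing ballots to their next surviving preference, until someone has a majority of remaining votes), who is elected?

Round 1: R 32, Q 9, P 25, T 33, S 36. Eliminate Q.
Round 2: R 32, P 25, T 42, S 36. Eliminate P.
Round 3: R 57, T 42, S 36. Eliminate S.
Round 4: R 93, T 42. R has a majority.

R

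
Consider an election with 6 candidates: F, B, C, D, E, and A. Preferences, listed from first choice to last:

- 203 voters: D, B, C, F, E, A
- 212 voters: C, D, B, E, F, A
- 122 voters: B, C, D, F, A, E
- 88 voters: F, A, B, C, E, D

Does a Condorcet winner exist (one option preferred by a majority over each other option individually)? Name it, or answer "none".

none

Checking pairwise contests:
B beats F 537–88.
D beats B 415–210.
B beats C 413–212.
C beats D 422–203.
F beats E 413–212.
F beats A 625–0.
Every option loses at least one head-to-head, so there is no Condorcet winner.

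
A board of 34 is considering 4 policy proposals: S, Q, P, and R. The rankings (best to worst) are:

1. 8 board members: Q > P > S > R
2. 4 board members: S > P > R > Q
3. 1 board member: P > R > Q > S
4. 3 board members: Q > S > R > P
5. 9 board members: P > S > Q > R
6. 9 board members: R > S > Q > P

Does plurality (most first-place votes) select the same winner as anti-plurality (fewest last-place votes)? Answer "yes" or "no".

no

Plurality — first-place votes: S 4, Q 11, P 10, R 9. Winner: Q.
Anti-plurality — last-place votes: S 1, Q 4, P 12, R 17. Winner: S.
The two methods disagree.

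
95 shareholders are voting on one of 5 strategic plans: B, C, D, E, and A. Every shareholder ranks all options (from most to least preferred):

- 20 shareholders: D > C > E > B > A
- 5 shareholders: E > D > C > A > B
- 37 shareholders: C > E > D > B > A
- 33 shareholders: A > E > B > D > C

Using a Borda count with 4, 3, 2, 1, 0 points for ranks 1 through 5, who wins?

E

B: 20·1 + 5·0 + 37·1 + 33·2 = 123
C: 20·3 + 5·2 + 37·4 + 33·0 = 218
D: 20·4 + 5·3 + 37·2 + 33·1 = 202
E: 20·2 + 5·4 + 37·3 + 33·3 = 270
A: 20·0 + 5·1 + 37·0 + 33·4 = 137
E has the highest Borda score (270).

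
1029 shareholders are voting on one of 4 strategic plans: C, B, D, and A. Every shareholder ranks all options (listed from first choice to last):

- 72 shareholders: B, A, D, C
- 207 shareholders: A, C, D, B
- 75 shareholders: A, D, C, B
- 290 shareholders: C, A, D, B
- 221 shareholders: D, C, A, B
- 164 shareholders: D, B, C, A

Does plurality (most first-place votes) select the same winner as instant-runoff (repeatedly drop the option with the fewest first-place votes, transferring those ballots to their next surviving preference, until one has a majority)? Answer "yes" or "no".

Plurality — first-place votes: C 290, B 72, D 385, A 282. Winner: D.
Instant-runoff — R1 C 290, B 72, D 385, A 282 (B out); R2 C 290, D 385, A 354 (C out); R3 D 385, A 644 (A winner). Winner: A.
The two methods disagree.

no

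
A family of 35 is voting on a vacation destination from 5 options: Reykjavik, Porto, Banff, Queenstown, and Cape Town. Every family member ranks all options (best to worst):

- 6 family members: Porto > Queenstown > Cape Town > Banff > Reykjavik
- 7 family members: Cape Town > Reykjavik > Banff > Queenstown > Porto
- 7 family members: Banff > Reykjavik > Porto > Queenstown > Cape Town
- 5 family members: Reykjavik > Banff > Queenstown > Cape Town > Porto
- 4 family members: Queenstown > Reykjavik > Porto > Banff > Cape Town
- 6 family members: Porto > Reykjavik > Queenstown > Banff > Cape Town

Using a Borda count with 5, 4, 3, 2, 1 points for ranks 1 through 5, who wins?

Reykjavik: 6·1 + 7·4 + 7·4 + 5·5 + 4·4 + 6·4 = 127
Porto: 6·5 + 7·1 + 7·3 + 5·1 + 4·3 + 6·5 = 105
Banff: 6·2 + 7·3 + 7·5 + 5·4 + 4·2 + 6·2 = 108
Queenstown: 6·4 + 7·2 + 7·2 + 5·3 + 4·5 + 6·3 = 105
Cape Town: 6·3 + 7·5 + 7·1 + 5·2 + 4·1 + 6·1 = 80
Reykjavik has the highest Borda score (127).

Reykjavik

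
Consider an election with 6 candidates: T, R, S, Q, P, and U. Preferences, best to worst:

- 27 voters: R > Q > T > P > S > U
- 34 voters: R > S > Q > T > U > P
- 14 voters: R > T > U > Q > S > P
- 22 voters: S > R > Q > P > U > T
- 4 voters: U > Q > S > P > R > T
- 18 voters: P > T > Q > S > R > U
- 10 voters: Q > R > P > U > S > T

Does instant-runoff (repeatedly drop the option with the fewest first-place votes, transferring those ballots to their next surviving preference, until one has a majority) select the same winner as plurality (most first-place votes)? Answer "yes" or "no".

yes

Instant-runoff — R1 T 0, R 75, S 22, Q 10, P 18, U 4 (R winner). Winner: R.
Plurality — first-place votes: T 0, R 75, S 22, Q 10, P 18, U 4. Winner: R.
The two methods agree.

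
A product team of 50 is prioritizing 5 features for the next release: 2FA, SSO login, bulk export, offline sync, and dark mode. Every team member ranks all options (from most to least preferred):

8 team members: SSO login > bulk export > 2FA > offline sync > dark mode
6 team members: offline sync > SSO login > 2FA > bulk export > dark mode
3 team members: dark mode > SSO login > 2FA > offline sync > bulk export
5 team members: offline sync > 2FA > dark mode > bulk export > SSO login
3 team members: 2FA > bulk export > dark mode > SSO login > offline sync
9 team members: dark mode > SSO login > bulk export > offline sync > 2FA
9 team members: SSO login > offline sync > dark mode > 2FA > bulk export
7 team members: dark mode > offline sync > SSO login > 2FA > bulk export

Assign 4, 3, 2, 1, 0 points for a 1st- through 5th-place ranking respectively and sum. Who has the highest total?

2FA: 8·2 + 6·2 + 3·2 + 5·3 + 3·4 + 9·0 + 9·1 + 7·1 = 77
SSO login: 8·4 + 6·3 + 3·3 + 5·0 + 3·1 + 9·3 + 9·4 + 7·2 = 139
bulk export: 8·3 + 6·1 + 3·0 + 5·1 + 3·3 + 9·2 + 9·0 + 7·0 = 62
offline sync: 8·1 + 6·4 + 3·1 + 5·4 + 3·0 + 9·1 + 9·3 + 7·3 = 112
dark mode: 8·0 + 6·0 + 3·4 + 5·2 + 3·2 + 9·4 + 9·2 + 7·4 = 110
SSO login has the highest Borda score (139).

SSO login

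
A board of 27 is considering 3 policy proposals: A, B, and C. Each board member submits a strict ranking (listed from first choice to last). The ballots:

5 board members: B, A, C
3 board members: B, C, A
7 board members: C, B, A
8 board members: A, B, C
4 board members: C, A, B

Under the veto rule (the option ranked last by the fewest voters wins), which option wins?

B

Last-place votes: A 10, B 4, C 13.
B is ranked last by the fewest voters, so B wins.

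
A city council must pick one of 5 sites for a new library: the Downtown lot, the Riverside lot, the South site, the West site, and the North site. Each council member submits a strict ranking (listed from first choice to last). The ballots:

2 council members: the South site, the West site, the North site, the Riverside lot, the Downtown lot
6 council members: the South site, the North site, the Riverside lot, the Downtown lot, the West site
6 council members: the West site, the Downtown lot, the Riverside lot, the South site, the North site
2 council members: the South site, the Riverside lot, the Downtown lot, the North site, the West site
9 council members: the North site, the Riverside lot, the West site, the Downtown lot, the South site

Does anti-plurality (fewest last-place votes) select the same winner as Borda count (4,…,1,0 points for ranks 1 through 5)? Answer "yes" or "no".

no

Anti-plurality — last-place votes: the Downtown lot 2, the Riverside lot 0, the South site 9, the West site 8, the North site 6. Winner: the Riverside lot.
Borda — scores: the Downtown lot 37, the Riverside lot 59, the South site 46, the West site 48, the North site 60. Winner: the North site.
The two methods disagree.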